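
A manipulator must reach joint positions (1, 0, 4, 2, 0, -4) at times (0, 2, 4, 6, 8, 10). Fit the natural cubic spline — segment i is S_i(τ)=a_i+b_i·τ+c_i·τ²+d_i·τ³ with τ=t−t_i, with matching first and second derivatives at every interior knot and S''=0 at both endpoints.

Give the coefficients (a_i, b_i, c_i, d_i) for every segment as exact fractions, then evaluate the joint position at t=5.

Δ: Δ0=-1/2, Δ1=2, Δ2=-1, Δ3=-1, Δ4=-2
row 1: diag=8, rhs=15; c'=1/4, d'=15/8
row 2: denom=8−2·1/4=15/2; d'=(-18−2·15/8)/(15/2)=-29/10
row 3: denom=8−2·4/15=112/15; d'=(0−2·-29/10)/(112/15)=87/112
row 4: denom=8−2·15/56=209/28; d'=(-6−2·87/112)/(209/28)=-423/418
back: M4=-423/418
back: M3=87/112−15/56·-423/418=219/209
back: M2=-29/10−4/15·219/209=-1329/418
back: M1=15/8−1/4·-1329/418=558/209
M: M0=0, M1=558/209, M2=-1329/418, M3=219/209, M4=-423/418, M5=0
seg 0: a=1, c=M0/2=0, d=(M1−M0)/(6·2)=93/418, b=Δ0−h0·(2M0+M1)/6=-581/418
seg 1: a=0, c=M1/2=279/209, d=(M2−M1)/(6·2)=-815/1672, b=Δ1−h1·(2M1+M2)/6=535/418
seg 2: a=4, c=M2/2=-1329/836, d=(M3−M2)/(6·2)=31/88, b=Δ2−h2·(2M2+M3)/6=161/209
seg 3: a=2, c=M3/2=219/418, d=(M4−M3)/(6·2)=-287/1672, b=Δ3−h3·(2M3+M4)/6=-569/418
seg 4: a=0, c=M4/2=-423/836, d=(M5−M4)/(6·2)=141/1672, b=Δ4−h4·(2M4+M5)/6=-277/209
t_q=5 → seg 2, τ=1; S=4+161/209·τ+-1329/836·τ²+31/88·τ³=537/152

  seg 0: a=1 b=-581/418 c=0 d=93/418
  seg 1: a=0 b=535/418 c=279/209 d=-815/1672
  seg 2: a=4 b=161/209 c=-1329/836 d=31/88
  seg 3: a=2 b=-569/418 c=219/418 d=-287/1672
  seg 4: a=0 b=-277/209 c=-423/836 d=141/1672
S(5) = 537/152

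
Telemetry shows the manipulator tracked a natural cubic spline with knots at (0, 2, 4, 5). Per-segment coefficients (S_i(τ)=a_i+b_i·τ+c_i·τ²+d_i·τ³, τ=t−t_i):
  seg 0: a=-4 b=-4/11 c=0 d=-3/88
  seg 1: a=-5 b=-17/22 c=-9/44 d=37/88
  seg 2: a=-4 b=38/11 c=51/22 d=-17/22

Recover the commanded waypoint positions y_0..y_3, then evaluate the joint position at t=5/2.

y_0 = S_0(0) = a_0 = -4
y_1 = S_1(0) = a_1 = -5
y_2 = S_2(0) = a_2 = -4
y_3 = S_2(1) = 1
t_q=5/2 is in segment 1 (τ=1/2); S_1(τ)=-3791/704

y_0=-4 y_1=-5 y_2=-4 y_3=1
S(5/2) = -3791/704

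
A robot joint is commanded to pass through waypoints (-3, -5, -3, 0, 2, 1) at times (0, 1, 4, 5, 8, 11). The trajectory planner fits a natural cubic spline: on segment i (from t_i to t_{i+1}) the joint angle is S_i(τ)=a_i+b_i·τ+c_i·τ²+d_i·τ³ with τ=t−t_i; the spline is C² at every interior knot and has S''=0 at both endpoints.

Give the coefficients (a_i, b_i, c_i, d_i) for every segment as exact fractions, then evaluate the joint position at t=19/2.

  seg 0: a=-3 b=-3506/1563 c=0 d=380/1563
  seg 1: a=-5 b=-2366/1563 c=380/521 d=-4/4689
  seg 2: a=-3 b=4438/1563 c=376/521 d=-877/1563
  seg 3: a=0 b=4063/1563 c=-501/521 d=496/4689
  seg 4: a=2 b=-491/1563 c=-5/521 d=5/4689
S(19/2) = 6297/4168

Δ: Δ0=-2, Δ1=2/3, Δ2=3, Δ3=2/3, Δ4=-1/3
row 1: diag=8, rhs=16; c'=3/8, d'=2
row 2: denom=8−3·3/8=55/8; d'=(14−3·2)/(55/8)=64/55
row 3: denom=8−1·8/55=432/55; d'=(-14−1·64/55)/(432/55)=-139/72
row 4: denom=12−3·55/144=521/48; d'=(-6−3·-139/72)/(521/48)=-10/521
back: M4=-10/521
back: M3=-139/72−55/144·-10/521=-1002/521
back: M2=64/55−8/55·-1002/521=752/521
back: M1=2−3/8·752/521=760/521
M: M0=0, M1=760/521, M2=752/521, M3=-1002/521, M4=-10/521, M5=0
seg 0: a=-3, c=M0/2=0, d=(M1−M0)/(6·1)=380/1563, b=Δ0−h0·(2M0+M1)/6=-3506/1563
seg 1: a=-5, c=M1/2=380/521, d=(M2−M1)/(6·3)=-4/4689, b=Δ1−h1·(2M1+M2)/6=-2366/1563
seg 2: a=-3, c=M2/2=376/521, d=(M3−M2)/(6·1)=-877/1563, b=Δ2−h2·(2M2+M3)/6=4438/1563
seg 3: a=0, c=M3/2=-501/521, d=(M4−M3)/(6·3)=496/4689, b=Δ3−h3·(2M3+M4)/6=4063/1563
seg 4: a=2, c=M4/2=-5/521, d=(M5−M4)/(6·3)=5/4689, b=Δ4−h4·(2M4+M5)/6=-491/1563
t_q=19/2 → seg 4, τ=3/2; S=2+-491/1563·τ+-5/521·τ²+5/4689·τ³=6297/4168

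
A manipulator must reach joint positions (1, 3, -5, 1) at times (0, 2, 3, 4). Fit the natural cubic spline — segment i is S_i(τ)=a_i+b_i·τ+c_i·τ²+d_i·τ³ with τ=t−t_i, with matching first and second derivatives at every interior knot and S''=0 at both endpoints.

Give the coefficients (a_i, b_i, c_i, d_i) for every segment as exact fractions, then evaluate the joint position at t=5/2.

  seg 0: a=1 b=123/23 c=0 d=-25/23
  seg 1: a=3 b=-177/23 c=-150/23 d=143/23
  seg 2: a=-5 b=-48/23 c=279/23 d=-93/23
S(5/2) = -313/184

Δ: Δ0=1, Δ1=-8, Δ2=6
row 1: diag=6, rhs=-54; c'=1/6, d'=-9
row 2: denom=4−1·1/6=23/6; d'=(84−1·-9)/(23/6)=558/23
back: M2=558/23
back: M1=-9−1/6·558/23=-300/23
M: M0=0, M1=-300/23, M2=558/23, M3=0
seg 0: a=1, c=M0/2=0, d=(M1−M0)/(6·2)=-25/23, b=Δ0−h0·(2M0+M1)/6=123/23
seg 1: a=3, c=M1/2=-150/23, d=(M2−M1)/(6·1)=143/23, b=Δ1−h1·(2M1+M2)/6=-177/23
seg 2: a=-5, c=M2/2=279/23, d=(M3−M2)/(6·1)=-93/23, b=Δ2−h2·(2M2+M3)/6=-48/23
t_q=5/2 → seg 1, τ=1/2; S=3+-177/23·τ+-150/23·τ²+143/23·τ³=-313/184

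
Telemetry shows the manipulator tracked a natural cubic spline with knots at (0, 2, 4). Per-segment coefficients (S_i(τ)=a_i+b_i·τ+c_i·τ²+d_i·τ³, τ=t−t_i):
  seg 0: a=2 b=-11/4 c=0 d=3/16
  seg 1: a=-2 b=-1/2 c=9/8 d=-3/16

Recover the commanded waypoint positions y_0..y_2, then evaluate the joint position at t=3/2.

y_0 = S_0(0) = a_0 = 2
y_1 = S_1(0) = a_1 = -2
y_2 = S_1(2) = 0
t_q=3/2 is in segment 0 (τ=3/2); S_0(τ)=-191/128

y_0=2 y_1=-2 y_2=0
S(3/2) = -191/128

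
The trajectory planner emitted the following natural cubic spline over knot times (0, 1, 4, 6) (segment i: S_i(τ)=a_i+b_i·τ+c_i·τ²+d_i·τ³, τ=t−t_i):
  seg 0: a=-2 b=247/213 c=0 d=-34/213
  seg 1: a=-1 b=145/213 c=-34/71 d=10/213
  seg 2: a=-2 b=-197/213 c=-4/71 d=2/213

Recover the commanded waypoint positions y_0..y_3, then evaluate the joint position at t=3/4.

y_0 = S_0(0) = a_0 = -2
y_1 = S_1(0) = a_1 = -1
y_2 = S_2(0) = a_2 = -2
y_3 = S_2(2) = -4
t_q=3/4 is in segment 0 (τ=3/4); S_0(τ)=-2721/2272

y_0=-2 y_1=-1 y_2=-2 y_3=-4
S(3/4) = -2721/2272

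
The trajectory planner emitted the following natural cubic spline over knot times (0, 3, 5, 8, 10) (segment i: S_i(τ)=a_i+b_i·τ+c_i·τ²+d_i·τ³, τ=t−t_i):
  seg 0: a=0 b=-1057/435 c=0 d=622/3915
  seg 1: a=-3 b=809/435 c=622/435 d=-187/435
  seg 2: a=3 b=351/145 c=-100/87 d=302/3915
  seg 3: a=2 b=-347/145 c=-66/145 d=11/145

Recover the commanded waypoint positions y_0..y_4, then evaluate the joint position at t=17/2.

y_0 = S_0(0) = a_0 = 0
y_1 = S_1(0) = a_1 = -3
y_2 = S_2(0) = a_2 = 3
y_3 = S_3(0) = a_3 = 2
y_4 = S_3(2) = -4
t_q=17/2 is in segment 3 (τ=1/2); S_3(τ)=811/1160

y_0=0 y_1=-3 y_2=3 y_3=2 y_4=-4
S(17/2) = 811/1160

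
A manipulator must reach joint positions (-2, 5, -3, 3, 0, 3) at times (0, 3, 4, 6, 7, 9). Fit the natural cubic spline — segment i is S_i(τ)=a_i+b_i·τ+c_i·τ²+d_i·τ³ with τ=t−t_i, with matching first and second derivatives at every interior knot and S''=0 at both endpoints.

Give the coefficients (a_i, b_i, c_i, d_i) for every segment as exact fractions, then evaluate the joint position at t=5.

Δ: Δ0=7/3, Δ1=-8, Δ2=3, Δ3=-3, Δ4=3/2
row 1: diag=8, rhs=-62; c'=1/8, d'=-31/4
row 2: denom=6−1·1/8=47/8; d'=(66−1·-31/4)/(47/8)=590/47
row 3: denom=6−2·16/47=250/47; d'=(-36−2·590/47)/(250/47)=-1436/125
row 4: denom=6−1·47/250=1453/250; d'=(27−1·-1436/125)/(1453/250)=9622/1453
back: M4=9622/1453
back: M3=-1436/125−47/250·9622/1453=-18501/1453
back: M2=590/47−16/47·-18501/1453=24538/1453
back: M1=-31/4−1/8·24538/1453=-14328/1453
M: M0=0, M1=-14328/1453, M2=24538/1453, M3=-18501/1453, M4=9622/1453, M5=0
seg 0: a=-2, c=M0/2=0, d=(M1−M0)/(6·3)=-796/1453, b=Δ0−h0·(2M0+M1)/6=31663/4359
seg 1: a=5, c=M1/2=-7164/1453, d=(M2−M1)/(6·1)=19433/4359, b=Δ1−h1·(2M1+M2)/6=-32813/4359
seg 2: a=-3, c=M2/2=12269/1453, d=(M3−M2)/(6·2)=-43039/17436, b=Δ2−h2·(2M2+M3)/6=-17498/4359
seg 3: a=3, c=M3/2=-18501/2906, d=(M4−M3)/(6·1)=28123/8718, b=Δ3−h3·(2M3+M4)/6=613/4359
seg 4: a=0, c=M4/2=4811/1453, d=(M5−M4)/(6·2)=-4811/8718, b=Δ4−h4·(2M4+M5)/6=-25411/8718
t_q=5 → seg 2, τ=1; S=-3+-17498/4359·τ+12269/1453·τ²+-43039/17436·τ³=-6037/5812

  seg 0: a=-2 b=31663/4359 c=0 d=-796/1453
  seg 1: a=5 b=-32813/4359 c=-7164/1453 d=19433/4359
  seg 2: a=-3 b=-17498/4359 c=12269/1453 d=-43039/17436
  seg 3: a=3 b=613/4359 c=-18501/2906 d=28123/8718
  seg 4: a=0 b=-25411/8718 c=4811/1453 d=-4811/8718
S(5) = -6037/5812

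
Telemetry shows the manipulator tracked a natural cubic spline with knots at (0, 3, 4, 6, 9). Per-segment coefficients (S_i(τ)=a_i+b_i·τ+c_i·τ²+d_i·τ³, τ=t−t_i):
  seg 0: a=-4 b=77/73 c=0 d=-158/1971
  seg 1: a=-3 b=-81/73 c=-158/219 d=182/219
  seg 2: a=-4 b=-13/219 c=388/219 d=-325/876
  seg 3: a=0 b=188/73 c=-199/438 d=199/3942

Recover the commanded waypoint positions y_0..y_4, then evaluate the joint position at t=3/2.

y_0 = S_0(0) = a_0 = -4
y_1 = S_1(0) = a_1 = -3
y_2 = S_2(0) = a_2 = -4
y_3 = S_3(0) = a_3 = 0
y_4 = S_3(3) = 5
t_q=3/2 is in segment 0 (τ=3/2); S_0(τ)=-785/292

y_0=-4 y_1=-3 y_2=-4 y_3=0 y_4=5
S(3/2) = -785/292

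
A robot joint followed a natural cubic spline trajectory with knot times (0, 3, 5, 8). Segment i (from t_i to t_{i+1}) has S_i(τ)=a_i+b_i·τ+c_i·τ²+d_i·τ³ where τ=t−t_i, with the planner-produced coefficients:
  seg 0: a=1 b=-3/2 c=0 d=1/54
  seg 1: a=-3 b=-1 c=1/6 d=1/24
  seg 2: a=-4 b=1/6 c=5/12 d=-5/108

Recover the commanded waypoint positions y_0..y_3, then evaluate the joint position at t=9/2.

y_0 = S_0(0) = a_0 = 1
y_1 = S_1(0) = a_1 = -3
y_2 = S_2(0) = a_2 = -4
y_3 = S_2(3) = -1
t_q=9/2 is in segment 1 (τ=3/2); S_1(τ)=-255/64

y_0=1 y_1=-3 y_2=-4 y_3=-1
S(9/2) = -255/64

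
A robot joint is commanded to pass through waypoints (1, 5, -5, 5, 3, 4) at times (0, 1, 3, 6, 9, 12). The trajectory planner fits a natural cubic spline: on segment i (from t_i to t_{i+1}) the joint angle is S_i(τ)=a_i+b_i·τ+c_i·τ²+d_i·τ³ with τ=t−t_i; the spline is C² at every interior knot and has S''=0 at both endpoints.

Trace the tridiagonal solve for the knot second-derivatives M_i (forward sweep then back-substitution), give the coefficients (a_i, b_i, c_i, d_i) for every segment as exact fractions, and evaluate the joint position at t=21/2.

Δ: Δ0=4, Δ1=-5, Δ2=10/3, Δ3=-2/3, Δ4=1/3
row 1: diag=6, rhs=-54; c'=1/3, d'=-9
row 2: denom=10−2·1/3=28/3; d'=(50−2·-9)/(28/3)=51/7
row 3: denom=12−3·9/28=309/28; d'=(-24−3·51/7)/(309/28)=-428/103
row 4: denom=12−3·28/103=1152/103; d'=(6−3·-428/103)/(1152/103)=317/192
back: M4=317/192
back: M3=-428/103−28/103·317/192=-221/48
back: M2=51/7−9/28·-221/48=561/64
back: M1=-9−1/3·561/64=-763/64
M: M0=0, M1=-763/64, M2=561/64, M3=-221/48, M4=317/192, M5=0
seg 0: a=1, c=M0/2=0, d=(M1−M0)/(6·1)=-763/384, b=Δ0−h0·(2M0+M1)/6=2299/384
seg 1: a=5, c=M1/2=-763/128, d=(M2−M1)/(6·2)=331/192, b=Δ1−h1·(2M1+M2)/6=5/192
seg 2: a=-5, c=M2/2=561/128, d=(M3−M2)/(6·3)=-2567/3456, b=Δ2−h2·(2M2+M3)/6=-601/192
seg 3: a=5, c=M3/2=-221/96, d=(M4−M3)/(6·3)=1201/3456, b=Δ3−h3·(2M3+M4)/6=1195/384
seg 4: a=3, c=M4/2=317/384, d=(M5−M4)/(6·3)=-317/3456, b=Δ4−h4·(2M4+M5)/6=-253/192
t_q=21/2 → seg 4, τ=3/2; S=3+-253/192·τ+317/384·τ²+-317/3456·τ³=2633/1024

  seg 0: a=1 b=2299/384 c=0 d=-763/384
  seg 1: a=5 b=5/192 c=-763/128 d=331/192
  seg 2: a=-5 b=-601/192 c=561/128 d=-2567/3456
  seg 3: a=5 b=1195/384 c=-221/96 d=1201/3456
  seg 4: a=3 b=-253/192 c=317/384 d=-317/3456
S(21/2) = 2633/1024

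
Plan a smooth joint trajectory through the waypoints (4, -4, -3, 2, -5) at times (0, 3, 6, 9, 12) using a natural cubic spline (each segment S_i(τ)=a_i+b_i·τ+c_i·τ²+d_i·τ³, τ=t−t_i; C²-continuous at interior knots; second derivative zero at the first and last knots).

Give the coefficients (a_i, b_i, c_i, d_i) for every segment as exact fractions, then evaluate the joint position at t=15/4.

  seg 0: a=4 b=-185/56 c=0 d=107/1512
  seg 1: a=-4 b=-39/28 c=107/168 d=-31/1512
  seg 2: a=-3 b=15/8 c=19/42 d=-263/1512
  seg 3: a=2 b=-3/28 c=-187/168 d=187/1512
S(15/4) = -16827/3584

Δ: Δ0=-8/3, Δ1=1/3, Δ2=5/3, Δ3=-7/3
row 1: diag=12, rhs=18; c'=1/4, d'=3/2
row 2: denom=12−3·1/4=45/4; d'=(8−3·3/2)/(45/4)=14/45
row 3: denom=12−3·4/15=56/5; d'=(-24−3·14/45)/(56/5)=-187/84
back: M3=-187/84
back: M2=14/45−4/15·-187/84=19/21
back: M1=3/2−1/4·19/21=107/84
M: M0=0, M1=107/84, M2=19/21, M3=-187/84, M4=0
seg 0: a=4, c=M0/2=0, d=(M1−M0)/(6·3)=107/1512, b=Δ0−h0·(2M0+M1)/6=-185/56
seg 1: a=-4, c=M1/2=107/168, d=(M2−M1)/(6·3)=-31/1512, b=Δ1−h1·(2M1+M2)/6=-39/28
seg 2: a=-3, c=M2/2=19/42, d=(M3−M2)/(6·3)=-263/1512, b=Δ2−h2·(2M2+M3)/6=15/8
seg 3: a=2, c=M3/2=-187/168, d=(M4−M3)/(6·3)=187/1512, b=Δ3−h3·(2M3+M4)/6=-3/28
t_q=15/4 → seg 1, τ=3/4; S=-4+-39/28·τ+107/168·τ²+-31/1512·τ³=-16827/3584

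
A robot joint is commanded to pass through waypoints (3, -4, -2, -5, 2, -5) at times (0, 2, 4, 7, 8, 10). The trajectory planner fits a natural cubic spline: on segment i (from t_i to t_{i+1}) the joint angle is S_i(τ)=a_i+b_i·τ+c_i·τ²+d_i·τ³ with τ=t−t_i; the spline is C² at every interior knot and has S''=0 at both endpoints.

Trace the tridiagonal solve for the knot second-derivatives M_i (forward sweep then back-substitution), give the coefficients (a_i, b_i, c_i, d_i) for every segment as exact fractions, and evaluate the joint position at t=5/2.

  seg 0: a=3 b=-3953/785 c=0 d=2411/6280
  seg 1: a=-4 b=-673/1570 c=7233/3140 d=-499/628
  seg 2: a=-2 b=-1177/1570 c=-7737/3140 d=1495/1884
  seg 3: a=-5 b=18499/3140 c=3672/785 d=-11207/3140
  seg 4: a=2 b=7127/1570 c=-18933/3140 d=6311/6280
S(5/2) = -93893/25120

Δ: Δ0=-7/2, Δ1=1, Δ2=-1, Δ3=7, Δ4=-7/2
row 1: diag=8, rhs=27; c'=1/4, d'=27/8
row 2: denom=10−2·1/4=19/2; d'=(-12−2·27/8)/(19/2)=-75/38
row 3: denom=8−3·6/19=134/19; d'=(48−3·-75/38)/(134/19)=2049/268
row 4: denom=6−1·19/134=785/134; d'=(-63−1·2049/268)/(785/134)=-18933/1570
back: M4=-18933/1570
back: M3=2049/268−19/134·-18933/1570=7344/785
back: M2=-75/38−6/19·7344/785=-7737/1570
back: M1=27/8−1/4·-7737/1570=7233/1570
M: M0=0, M1=7233/1570, M2=-7737/1570, M3=7344/785, M4=-18933/1570, M5=0
seg 0: a=3, c=M0/2=0, d=(M1−M0)/(6·2)=2411/6280, b=Δ0−h0·(2M0+M1)/6=-3953/785
seg 1: a=-4, c=M1/2=7233/3140, d=(M2−M1)/(6·2)=-499/628, b=Δ1−h1·(2M1+M2)/6=-673/1570
seg 2: a=-2, c=M2/2=-7737/3140, d=(M3−M2)/(6·3)=1495/1884, b=Δ2−h2·(2M2+M3)/6=-1177/1570
seg 3: a=-5, c=M3/2=3672/785, d=(M4−M3)/(6·1)=-11207/3140, b=Δ3−h3·(2M3+M4)/6=18499/3140
seg 4: a=2, c=M4/2=-18933/3140, d=(M5−M4)/(6·2)=6311/6280, b=Δ4−h4·(2M4+M5)/6=7127/1570
t_q=5/2 → seg 1, τ=1/2; S=-4+-673/1570·τ+7233/3140·τ²+-499/628·τ³=-93893/25120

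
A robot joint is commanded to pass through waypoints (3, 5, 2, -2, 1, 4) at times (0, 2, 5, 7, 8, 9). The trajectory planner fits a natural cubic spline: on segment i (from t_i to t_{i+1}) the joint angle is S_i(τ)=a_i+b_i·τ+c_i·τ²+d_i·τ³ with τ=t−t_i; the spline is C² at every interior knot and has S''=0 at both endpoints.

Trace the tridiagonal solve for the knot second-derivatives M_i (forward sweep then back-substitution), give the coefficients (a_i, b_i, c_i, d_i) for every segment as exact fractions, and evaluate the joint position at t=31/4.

  seg 0: a=3 b=2411/1933 c=0 d=-239/3866
  seg 1: a=5 b=977/1933 c=-717/1933 d=-253/5799
  seg 2: a=2 b=-5602/1933 c=-1476/1933 d=1172/1933
  seg 3: a=-2 b=2558/1933 c=5556/1933 d=-2315/1933
  seg 4: a=1 b=6725/1933 c=-1389/1933 d=463/1933
S(31/4) = 12871/123712

Δ: Δ0=1, Δ1=-1, Δ2=-2, Δ3=3, Δ4=3
row 1: diag=10, rhs=-12; c'=3/10, d'=-6/5
row 2: denom=10−3·3/10=91/10; d'=(-6−3·-6/5)/(91/10)=-24/91
row 3: denom=6−2·20/91=506/91; d'=(30−2·-24/91)/(506/91)=1389/253
row 4: denom=4−1·91/506=1933/506; d'=(0−1·1389/253)/(1933/506)=-2778/1933
back: M4=-2778/1933
back: M3=1389/253−91/506·-2778/1933=11112/1933
back: M2=-24/91−20/91·11112/1933=-2952/1933
back: M1=-6/5−3/10·-2952/1933=-1434/1933
M: M0=0, M1=-1434/1933, M2=-2952/1933, M3=11112/1933, M4=-2778/1933, M5=0
seg 0: a=3, c=M0/2=0, d=(M1−M0)/(6·2)=-239/3866, b=Δ0−h0·(2M0+M1)/6=2411/1933
seg 1: a=5, c=M1/2=-717/1933, d=(M2−M1)/(6·3)=-253/5799, b=Δ1−h1·(2M1+M2)/6=977/1933
seg 2: a=2, c=M2/2=-1476/1933, d=(M3−M2)/(6·2)=1172/1933, b=Δ2−h2·(2M2+M3)/6=-5602/1933
seg 3: a=-2, c=M3/2=5556/1933, d=(M4−M3)/(6·1)=-2315/1933, b=Δ3−h3·(2M3+M4)/6=2558/1933
seg 4: a=1, c=M4/2=-1389/1933, d=(M5−M4)/(6·1)=463/1933, b=Δ4−h4·(2M4+M5)/6=6725/1933
t_q=31/4 → seg 3, τ=3/4; S=-2+2558/1933·τ+5556/1933·τ²+-2315/1933·τ³=12871/123712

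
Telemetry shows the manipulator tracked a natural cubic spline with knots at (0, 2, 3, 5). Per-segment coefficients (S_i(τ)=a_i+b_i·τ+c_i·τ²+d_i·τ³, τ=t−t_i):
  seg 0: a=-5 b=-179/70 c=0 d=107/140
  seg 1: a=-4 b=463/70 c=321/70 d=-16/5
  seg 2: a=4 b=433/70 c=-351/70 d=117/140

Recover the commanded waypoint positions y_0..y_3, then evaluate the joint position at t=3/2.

y_0 = S_0(0) = a_0 = -5
y_1 = S_1(0) = a_1 = -4
y_2 = S_2(0) = a_2 = 4
y_3 = S_2(2) = 3
t_q=3/2 is in segment 0 (τ=3/2); S_0(τ)=-1001/160

y_0=-5 y_1=-4 y_2=4 y_3=3
S(3/2) = -1001/160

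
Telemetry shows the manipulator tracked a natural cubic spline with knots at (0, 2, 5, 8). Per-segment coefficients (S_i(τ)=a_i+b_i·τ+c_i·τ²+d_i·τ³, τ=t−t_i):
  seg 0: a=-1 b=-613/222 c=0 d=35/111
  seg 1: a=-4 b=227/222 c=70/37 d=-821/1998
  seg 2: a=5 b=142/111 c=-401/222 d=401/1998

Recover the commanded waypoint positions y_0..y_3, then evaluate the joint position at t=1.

y_0 = S_0(0) = a_0 = -1
y_1 = S_1(0) = a_1 = -4
y_2 = S_2(0) = a_2 = 5
y_3 = S_2(3) = -2
t_q=1 is in segment 0 (τ=1); S_0(τ)=-255/74

y_0=-1 y_1=-4 y_2=5 y_3=-2
S(1) = -255/74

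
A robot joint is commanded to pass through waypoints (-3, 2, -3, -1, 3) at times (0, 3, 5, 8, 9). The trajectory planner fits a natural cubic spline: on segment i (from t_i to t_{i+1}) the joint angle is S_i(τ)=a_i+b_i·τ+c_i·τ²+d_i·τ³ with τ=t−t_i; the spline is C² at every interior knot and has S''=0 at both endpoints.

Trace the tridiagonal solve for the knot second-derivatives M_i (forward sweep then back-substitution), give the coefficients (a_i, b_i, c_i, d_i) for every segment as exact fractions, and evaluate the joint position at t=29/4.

  seg 0: a=-3 b=4219/1356 c=0 d=-653/4068
  seg 1: a=2 b=-829/678 c=-653/452 d=1093/2712
  seg 2: a=-3 b=-734/339 c=110/113 d=-10/1017
  seg 3: a=-1 b=1156/339 c=100/113 d=-100/339
S(29/4) = -11049/3616

Δ: Δ0=5/3, Δ1=-5/2, Δ2=2/3, Δ3=4
row 1: diag=10, rhs=-25; c'=1/5, d'=-5/2
row 2: denom=10−2·1/5=48/5; d'=(19−2·-5/2)/(48/5)=5/2
row 3: denom=8−3·5/16=113/16; d'=(20−3·5/2)/(113/16)=200/113
back: M3=200/113
back: M2=5/2−5/16·200/113=220/113
back: M1=-5/2−1/5·220/113=-653/226
M: M0=0, M1=-653/226, M2=220/113, M3=200/113, M4=0
seg 0: a=-3, c=M0/2=0, d=(M1−M0)/(6·3)=-653/4068, b=Δ0−h0·(2M0+M1)/6=4219/1356
seg 1: a=2, c=M1/2=-653/452, d=(M2−M1)/(6·2)=1093/2712, b=Δ1−h1·(2M1+M2)/6=-829/678
seg 2: a=-3, c=M2/2=110/113, d=(M3−M2)/(6·3)=-10/1017, b=Δ2−h2·(2M2+M3)/6=-734/339
seg 3: a=-1, c=M3/2=100/113, d=(M4−M3)/(6·1)=-100/339, b=Δ3−h3·(2M3+M4)/6=1156/339
t_q=29/4 → seg 2, τ=9/4; S=-3+-734/339·τ+110/113·τ²+-10/1017·τ³=-11049/3616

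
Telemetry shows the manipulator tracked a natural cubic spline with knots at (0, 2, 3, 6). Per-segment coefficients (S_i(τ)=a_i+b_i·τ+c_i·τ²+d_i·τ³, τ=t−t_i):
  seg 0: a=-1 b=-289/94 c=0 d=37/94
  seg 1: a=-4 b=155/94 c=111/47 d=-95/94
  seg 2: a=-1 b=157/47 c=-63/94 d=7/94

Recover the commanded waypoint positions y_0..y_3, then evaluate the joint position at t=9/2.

y_0=-1 y_1=-4 y_2=-1 y_3=5
S(9/2) = 2071/752

y_0 = S_0(0) = a_0 = -1
y_1 = S_1(0) = a_1 = -4
y_2 = S_2(0) = a_2 = -1
y_3 = S_2(3) = 5
t_q=9/2 is in segment 2 (τ=3/2); S_2(τ)=2071/752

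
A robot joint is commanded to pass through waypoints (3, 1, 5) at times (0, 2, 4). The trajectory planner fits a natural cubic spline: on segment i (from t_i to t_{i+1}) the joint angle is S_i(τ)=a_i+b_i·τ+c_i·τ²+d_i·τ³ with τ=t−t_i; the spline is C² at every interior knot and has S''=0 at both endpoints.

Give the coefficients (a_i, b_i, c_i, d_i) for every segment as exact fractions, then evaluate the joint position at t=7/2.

  seg 0: a=3 b=-7/4 c=0 d=3/16
  seg 1: a=1 b=1/2 c=9/8 d=-3/16
S(7/2) = 467/128

Δ: Δ0=-1, Δ1=2
row 1: diag=8, rhs=18; c'=1/4, d'=9/4
back: M1=9/4
M: M0=0, M1=9/4, M2=0
seg 0: a=3, c=M0/2=0, d=(M1−M0)/(6·2)=3/16, b=Δ0−h0·(2M0+M1)/6=-7/4
seg 1: a=1, c=M1/2=9/8, d=(M2−M1)/(6·2)=-3/16, b=Δ1−h1·(2M1+M2)/6=1/2
t_q=7/2 → seg 1, τ=3/2; S=1+1/2·τ+9/8·τ²+-3/16·τ³=467/128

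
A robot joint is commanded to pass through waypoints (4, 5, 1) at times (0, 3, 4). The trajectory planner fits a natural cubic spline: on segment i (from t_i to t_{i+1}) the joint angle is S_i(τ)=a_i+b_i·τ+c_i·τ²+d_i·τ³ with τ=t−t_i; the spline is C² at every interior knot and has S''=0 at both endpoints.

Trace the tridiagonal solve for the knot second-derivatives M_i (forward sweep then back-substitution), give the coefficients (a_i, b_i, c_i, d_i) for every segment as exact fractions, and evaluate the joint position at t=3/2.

  seg 0: a=4 b=47/24 c=0 d=-13/72
  seg 1: a=5 b=-35/12 c=-13/8 d=13/24
S(3/2) = 405/64

Δ: Δ0=1/3, Δ1=-4
row 1: diag=8, rhs=-26; c'=1/8, d'=-13/4
back: M1=-13/4
M: M0=0, M1=-13/4, M2=0
seg 0: a=4, c=M0/2=0, d=(M1−M0)/(6·3)=-13/72, b=Δ0−h0·(2M0+M1)/6=47/24
seg 1: a=5, c=M1/2=-13/8, d=(M2−M1)/(6·1)=13/24, b=Δ1−h1·(2M1+M2)/6=-35/12
t_q=3/2 → seg 0, τ=3/2; S=4+47/24·τ+0·τ²+-13/72·τ³=405/64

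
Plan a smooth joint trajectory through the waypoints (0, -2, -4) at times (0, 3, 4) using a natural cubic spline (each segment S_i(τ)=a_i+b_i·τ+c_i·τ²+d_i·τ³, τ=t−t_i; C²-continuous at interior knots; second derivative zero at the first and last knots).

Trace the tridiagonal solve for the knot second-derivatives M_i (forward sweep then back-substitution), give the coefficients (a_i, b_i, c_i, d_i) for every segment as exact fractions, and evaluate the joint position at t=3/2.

  seg 0: a=0 b=-1/6 c=0 d=-1/18
  seg 1: a=-2 b=-5/3 c=-1/2 d=1/6
S(3/2) = -7/16

Δ: Δ0=-2/3, Δ1=-2
row 1: diag=8, rhs=-8; c'=1/8, d'=-1
back: M1=-1
M: M0=0, M1=-1, M2=0
seg 0: a=0, c=M0/2=0, d=(M1−M0)/(6·3)=-1/18, b=Δ0−h0·(2M0+M1)/6=-1/6
seg 1: a=-2, c=M1/2=-1/2, d=(M2−M1)/(6·1)=1/6, b=Δ1−h1·(2M1+M2)/6=-5/3
t_q=3/2 → seg 0, τ=3/2; S=0+-1/6·τ+0·τ²+-1/18·τ³=-7/16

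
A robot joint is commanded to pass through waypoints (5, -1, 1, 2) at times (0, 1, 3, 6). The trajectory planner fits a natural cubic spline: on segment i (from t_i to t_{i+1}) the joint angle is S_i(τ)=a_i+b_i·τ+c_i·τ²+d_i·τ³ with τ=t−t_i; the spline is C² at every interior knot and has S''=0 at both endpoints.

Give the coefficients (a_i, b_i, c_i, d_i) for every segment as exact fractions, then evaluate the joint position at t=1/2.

  seg 0: a=5 b=-611/84 c=0 d=107/84
  seg 1: a=-1 b=-145/42 c=107/28 d=-67/84
  seg 2: a=1 b=95/42 c=-27/28 d=3/28
S(1/2) = 341/224

Δ: Δ0=-6, Δ1=1, Δ2=1/3
row 1: diag=6, rhs=42; c'=1/3, d'=7
row 2: denom=10−2·1/3=28/3; d'=(-4−2·7)/(28/3)=-27/14
back: M2=-27/14
back: M1=7−1/3·-27/14=107/14
M: M0=0, M1=107/14, M2=-27/14, M3=0
seg 0: a=5, c=M0/2=0, d=(M1−M0)/(6·1)=107/84, b=Δ0−h0·(2M0+M1)/6=-611/84
seg 1: a=-1, c=M1/2=107/28, d=(M2−M1)/(6·2)=-67/84, b=Δ1−h1·(2M1+M2)/6=-145/42
seg 2: a=1, c=M2/2=-27/28, d=(M3−M2)/(6·3)=3/28, b=Δ2−h2·(2M2+M3)/6=95/42
t_q=1/2 → seg 0, τ=1/2; S=5+-611/84·τ+0·τ²+107/84·τ³=341/224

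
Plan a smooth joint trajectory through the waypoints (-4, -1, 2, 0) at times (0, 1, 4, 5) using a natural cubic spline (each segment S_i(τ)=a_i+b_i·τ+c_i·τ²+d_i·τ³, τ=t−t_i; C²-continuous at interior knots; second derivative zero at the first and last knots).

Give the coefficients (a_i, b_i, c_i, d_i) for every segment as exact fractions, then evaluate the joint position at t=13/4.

  seg 0: a=-4 b=172/55 c=0 d=-7/55
  seg 1: a=-1 b=151/55 c=-21/55 d=-1/15
  seg 2: a=2 b=-74/55 c=-54/55 d=18/55
S(13/4) = 8747/3520

Δ: Δ0=3, Δ1=1, Δ2=-2
row 1: diag=8, rhs=-12; c'=3/8, d'=-3/2
row 2: denom=8−3·3/8=55/8; d'=(-18−3·-3/2)/(55/8)=-108/55
back: M2=-108/55
back: M1=-3/2−3/8·-108/55=-42/55
M: M0=0, M1=-42/55, M2=-108/55, M3=0
seg 0: a=-4, c=M0/2=0, d=(M1−M0)/(6·1)=-7/55, b=Δ0−h0·(2M0+M1)/6=172/55
seg 1: a=-1, c=M1/2=-21/55, d=(M2−M1)/(6·3)=-1/15, b=Δ1−h1·(2M1+M2)/6=151/55
seg 2: a=2, c=M2/2=-54/55, d=(M3−M2)/(6·1)=18/55, b=Δ2−h2·(2M2+M3)/6=-74/55
t_q=13/4 → seg 1, τ=9/4; S=-1+151/55·τ+-21/55·τ²+-1/15·τ³=8747/3520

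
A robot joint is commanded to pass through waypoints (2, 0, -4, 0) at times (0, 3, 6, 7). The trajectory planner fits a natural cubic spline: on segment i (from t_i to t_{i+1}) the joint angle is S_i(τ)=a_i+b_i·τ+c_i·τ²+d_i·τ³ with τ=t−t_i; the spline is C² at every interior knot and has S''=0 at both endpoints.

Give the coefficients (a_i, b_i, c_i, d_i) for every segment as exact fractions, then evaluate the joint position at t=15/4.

Δ: Δ0=-2/3, Δ1=-4/3, Δ2=4
row 1: diag=12, rhs=-4; c'=1/4, d'=-1/3
row 2: denom=8−3·1/4=29/4; d'=(32−3·-1/3)/(29/4)=132/29
back: M2=132/29
back: M1=-1/3−1/4·132/29=-128/87
M: M0=0, M1=-128/87, M2=132/29, M3=0
seg 0: a=2, c=M0/2=0, d=(M1−M0)/(6·3)=-64/783, b=Δ0−h0·(2M0+M1)/6=2/29
seg 1: a=0, c=M1/2=-64/87, d=(M2−M1)/(6·3)=262/783, b=Δ1−h1·(2M1+M2)/6=-62/29
seg 2: a=-4, c=M2/2=66/29, d=(M3−M2)/(6·1)=-22/29, b=Δ2−h2·(2M2+M3)/6=72/29
t_q=15/4 → seg 1, τ=3/4; S=0+-62/29·τ+-64/87·τ²+262/783·τ³=-1741/928

  seg 0: a=2 b=2/29 c=0 d=-64/783
  seg 1: a=0 b=-62/29 c=-64/87 d=262/783
  seg 2: a=-4 b=72/29 c=66/29 d=-22/29
S(15/4) = -1741/928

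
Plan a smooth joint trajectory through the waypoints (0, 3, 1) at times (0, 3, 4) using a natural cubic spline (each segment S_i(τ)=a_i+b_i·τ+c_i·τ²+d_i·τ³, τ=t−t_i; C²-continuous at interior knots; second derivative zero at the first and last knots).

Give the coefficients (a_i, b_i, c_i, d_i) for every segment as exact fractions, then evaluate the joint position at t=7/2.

  seg 0: a=0 b=17/8 c=0 d=-1/8
  seg 1: a=3 b=-5/4 c=-9/8 d=3/8
S(7/2) = 137/64

Δ: Δ0=1, Δ1=-2
row 1: diag=8, rhs=-18; c'=1/8, d'=-9/4
back: M1=-9/4
M: M0=0, M1=-9/4, M2=0
seg 0: a=0, c=M0/2=0, d=(M1−M0)/(6·3)=-1/8, b=Δ0−h0·(2M0+M1)/6=17/8
seg 1: a=3, c=M1/2=-9/8, d=(M2−M1)/(6·1)=3/8, b=Δ1−h1·(2M1+M2)/6=-5/4
t_q=7/2 → seg 1, τ=1/2; S=3+-5/4·τ+-9/8·τ²+3/8·τ³=137/64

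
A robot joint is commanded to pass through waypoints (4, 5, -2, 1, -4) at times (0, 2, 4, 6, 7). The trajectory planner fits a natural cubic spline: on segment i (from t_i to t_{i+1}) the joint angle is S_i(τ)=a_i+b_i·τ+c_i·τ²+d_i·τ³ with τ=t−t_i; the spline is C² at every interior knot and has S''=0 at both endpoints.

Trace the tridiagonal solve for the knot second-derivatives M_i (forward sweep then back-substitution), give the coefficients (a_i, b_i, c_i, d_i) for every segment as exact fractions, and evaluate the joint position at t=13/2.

  seg 0: a=4 b=86/41 c=0 d=-131/328
  seg 1: a=5 b=-221/82 c=-393/164 d=327/328
  seg 2: a=-2 b=-13/41 c=147/41 d=-439/328
  seg 3: a=1 b=-167/82 c=-729/164 d=243/164
S(13/2) = -1239/1312

Δ: Δ0=1/2, Δ1=-7/2, Δ2=3/2, Δ3=-5
row 1: diag=8, rhs=-24; c'=1/4, d'=-3
row 2: denom=8−2·1/4=15/2; d'=(30−2·-3)/(15/2)=24/5
row 3: denom=6−2·4/15=82/15; d'=(-39−2·24/5)/(82/15)=-729/82
back: M3=-729/82
back: M2=24/5−4/15·-729/82=294/41
back: M1=-3−1/4·294/41=-393/82
M: M0=0, M1=-393/82, M2=294/41, M3=-729/82, M4=0
seg 0: a=4, c=M0/2=0, d=(M1−M0)/(6·2)=-131/328, b=Δ0−h0·(2M0+M1)/6=86/41
seg 1: a=5, c=M1/2=-393/164, d=(M2−M1)/(6·2)=327/328, b=Δ1−h1·(2M1+M2)/6=-221/82
seg 2: a=-2, c=M2/2=147/41, d=(M3−M2)/(6·2)=-439/328, b=Δ2−h2·(2M2+M3)/6=-13/41
seg 3: a=1, c=M3/2=-729/164, d=(M4−M3)/(6·1)=243/164, b=Δ3−h3·(2M3+M4)/6=-167/82
t_q=13/2 → seg 3, τ=1/2; S=1+-167/82·τ+-729/164·τ²+243/164·τ³=-1239/1312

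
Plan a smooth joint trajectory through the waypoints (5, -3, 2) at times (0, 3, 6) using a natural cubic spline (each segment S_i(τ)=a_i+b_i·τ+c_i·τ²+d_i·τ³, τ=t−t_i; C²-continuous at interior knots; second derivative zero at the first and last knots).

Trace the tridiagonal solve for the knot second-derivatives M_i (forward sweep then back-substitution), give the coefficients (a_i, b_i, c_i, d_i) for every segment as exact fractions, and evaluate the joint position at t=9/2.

  seg 0: a=5 b=-15/4 c=0 d=13/108
  seg 1: a=-3 b=-1/2 c=13/12 d=-13/108
S(9/2) = -55/32

Δ: Δ0=-8/3, Δ1=5/3
row 1: diag=12, rhs=26; c'=1/4, d'=13/6
back: M1=13/6
M: M0=0, M1=13/6, M2=0
seg 0: a=5, c=M0/2=0, d=(M1−M0)/(6·3)=13/108, b=Δ0−h0·(2M0+M1)/6=-15/4
seg 1: a=-3, c=M1/2=13/12, d=(M2−M1)/(6·3)=-13/108, b=Δ1−h1·(2M1+M2)/6=-1/2
t_q=9/2 → seg 1, τ=3/2; S=-3+-1/2·τ+13/12·τ²+-13/108·τ³=-55/32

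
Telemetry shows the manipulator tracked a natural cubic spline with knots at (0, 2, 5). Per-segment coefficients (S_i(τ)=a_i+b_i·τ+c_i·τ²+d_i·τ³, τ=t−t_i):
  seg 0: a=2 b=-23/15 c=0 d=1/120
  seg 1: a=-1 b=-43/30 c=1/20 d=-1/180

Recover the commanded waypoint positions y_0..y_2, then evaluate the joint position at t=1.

y_0 = S_0(0) = a_0 = 2
y_1 = S_1(0) = a_1 = -1
y_2 = S_1(3) = -5
t_q=1 is in segment 0 (τ=1); S_0(τ)=19/40

y_0=2 y_1=-1 y_2=-5
S(1) = 19/40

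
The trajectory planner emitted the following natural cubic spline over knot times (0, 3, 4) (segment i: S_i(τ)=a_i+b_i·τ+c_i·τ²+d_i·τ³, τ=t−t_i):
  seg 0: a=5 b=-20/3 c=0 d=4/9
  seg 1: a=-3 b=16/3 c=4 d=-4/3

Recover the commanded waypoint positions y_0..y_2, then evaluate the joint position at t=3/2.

y_0=5 y_1=-3 y_2=5
S(3/2) = -7/2

y_0 = S_0(0) = a_0 = 5
y_1 = S_1(0) = a_1 = -3
y_2 = S_1(1) = 5
t_q=3/2 is in segment 0 (τ=3/2); S_0(τ)=-7/2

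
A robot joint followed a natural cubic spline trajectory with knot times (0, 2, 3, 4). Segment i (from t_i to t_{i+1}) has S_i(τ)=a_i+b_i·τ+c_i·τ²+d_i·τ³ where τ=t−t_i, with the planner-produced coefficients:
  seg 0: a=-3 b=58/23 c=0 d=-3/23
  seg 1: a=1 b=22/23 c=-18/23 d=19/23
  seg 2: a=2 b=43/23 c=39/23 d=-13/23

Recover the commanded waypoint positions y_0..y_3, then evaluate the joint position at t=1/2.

y_0 = S_0(0) = a_0 = -3
y_1 = S_1(0) = a_1 = 1
y_2 = S_2(0) = a_2 = 2
y_3 = S_2(1) = 5
t_q=1/2 is in segment 0 (τ=1/2); S_0(τ)=-323/184

y_0=-3 y_1=1 y_2=2 y_3=5
S(1/2) = -323/184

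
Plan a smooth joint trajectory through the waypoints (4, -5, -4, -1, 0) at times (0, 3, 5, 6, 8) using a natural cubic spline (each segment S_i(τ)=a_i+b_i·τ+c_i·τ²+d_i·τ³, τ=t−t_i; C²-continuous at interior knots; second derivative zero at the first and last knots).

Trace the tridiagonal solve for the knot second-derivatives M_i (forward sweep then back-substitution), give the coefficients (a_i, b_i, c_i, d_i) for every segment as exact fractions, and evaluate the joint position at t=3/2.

Δ: Δ0=-3, Δ1=1/2, Δ2=3, Δ3=1/2
row 1: diag=10, rhs=21; c'=1/5, d'=21/10
row 2: denom=6−2·1/5=28/5; d'=(15−2·21/10)/(28/5)=27/14
row 3: denom=6−1·5/28=163/28; d'=(-15−1·27/14)/(163/28)=-474/163
back: M3=-474/163
back: M2=27/14−5/28·-474/163=399/163
back: M1=21/10−1/5·399/163=525/326
M: M0=0, M1=525/326, M2=399/163, M3=-474/163, M4=0
seg 0: a=4, c=M0/2=0, d=(M1−M0)/(6·3)=175/1956, b=Δ0−h0·(2M0+M1)/6=-2481/652
seg 1: a=-5, c=M1/2=525/652, d=(M2−M1)/(6·2)=91/1304, b=Δ1−h1·(2M1+M2)/6=-453/326
seg 2: a=-4, c=M2/2=399/326, d=(M3−M2)/(6·1)=-291/326, b=Δ2−h2·(2M2+M3)/6=435/163
seg 3: a=-1, c=M3/2=-237/163, d=(M4−M3)/(6·2)=79/326, b=Δ3−h3·(2M3+M4)/6=795/326
t_q=3/2 → seg 0, τ=3/2; S=4+-2481/652·τ+0·τ²+175/1956·τ³=-7333/5216

  seg 0: a=4 b=-2481/652 c=0 d=175/1956
  seg 1: a=-5 b=-453/326 c=525/652 d=91/1304
  seg 2: a=-4 b=435/163 c=399/326 d=-291/326
  seg 3: a=-1 b=795/326 c=-237/163 d=79/326
S(3/2) = -7333/5216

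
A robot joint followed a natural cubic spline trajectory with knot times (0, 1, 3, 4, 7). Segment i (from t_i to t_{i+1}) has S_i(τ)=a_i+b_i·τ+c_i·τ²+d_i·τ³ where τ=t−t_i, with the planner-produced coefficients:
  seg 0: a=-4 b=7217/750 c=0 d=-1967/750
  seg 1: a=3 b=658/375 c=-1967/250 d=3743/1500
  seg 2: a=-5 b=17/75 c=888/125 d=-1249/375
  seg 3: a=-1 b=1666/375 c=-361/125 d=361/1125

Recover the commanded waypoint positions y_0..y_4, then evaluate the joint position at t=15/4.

y_0=-4 y_1=3 y_2=-5 y_3=-1 y_4=-5
S(15/4) = -17913/8000

y_0 = S_0(0) = a_0 = -4
y_1 = S_1(0) = a_1 = 3
y_2 = S_2(0) = a_2 = -5
y_3 = S_3(0) = a_3 = -1
y_4 = S_3(3) = -5
t_q=15/4 is in segment 2 (τ=3/4); S_2(τ)=-17913/8000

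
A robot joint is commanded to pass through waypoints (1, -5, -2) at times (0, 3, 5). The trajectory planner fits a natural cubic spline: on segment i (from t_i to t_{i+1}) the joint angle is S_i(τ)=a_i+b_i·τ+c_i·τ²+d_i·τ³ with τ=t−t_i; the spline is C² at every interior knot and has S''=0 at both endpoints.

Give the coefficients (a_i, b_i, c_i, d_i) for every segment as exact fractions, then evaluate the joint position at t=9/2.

  seg 0: a=1 b=-61/20 c=0 d=7/60
  seg 1: a=-5 b=1/10 c=21/20 d=-7/40
S(9/2) = -197/64

Δ: Δ0=-2, Δ1=3/2
row 1: diag=10, rhs=21; c'=1/5, d'=21/10
back: M1=21/10
M: M0=0, M1=21/10, M2=0
seg 0: a=1, c=M0/2=0, d=(M1−M0)/(6·3)=7/60, b=Δ0−h0·(2M0+M1)/6=-61/20
seg 1: a=-5, c=M1/2=21/20, d=(M2−M1)/(6·2)=-7/40, b=Δ1−h1·(2M1+M2)/6=1/10
t_q=9/2 → seg 1, τ=3/2; S=-5+1/10·τ+21/20·τ²+-7/40·τ³=-197/64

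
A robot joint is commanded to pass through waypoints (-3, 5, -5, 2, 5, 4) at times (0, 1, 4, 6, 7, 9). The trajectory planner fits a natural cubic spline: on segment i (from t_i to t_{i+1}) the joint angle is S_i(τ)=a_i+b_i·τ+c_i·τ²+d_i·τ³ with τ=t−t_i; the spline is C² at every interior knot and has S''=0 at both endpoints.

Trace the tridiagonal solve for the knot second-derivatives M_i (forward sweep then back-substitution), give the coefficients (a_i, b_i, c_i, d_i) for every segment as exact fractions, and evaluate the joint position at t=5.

Δ: Δ0=8, Δ1=-10/3, Δ2=7/2, Δ3=3, Δ4=-1/2
row 1: diag=8, rhs=-68; c'=3/8, d'=-17/2
row 2: denom=10−3·3/8=71/8; d'=(41−3·-17/2)/(71/8)=532/71
row 3: denom=6−2·16/71=394/71; d'=(-3−2·532/71)/(394/71)=-1277/394
row 4: denom=6−1·71/394=2293/394; d'=(-21−1·-1277/394)/(2293/394)=-6997/2293
back: M4=-6997/2293
back: M3=-1277/394−71/394·-6997/2293=-6171/2293
back: M2=532/71−16/71·-6171/2293=18572/2293
back: M1=-17/2−3/8·18572/2293=-26455/2293
M: M0=0, M1=-26455/2293, M2=18572/2293, M3=-6171/2293, M4=-6997/2293, M5=0
seg 0: a=-3, c=M0/2=0, d=(M1−M0)/(6·1)=-26455/13758, b=Δ0−h0·(2M0+M1)/6=136519/13758
seg 1: a=5, c=M1/2=-26455/4586, d=(M2−M1)/(6·3)=5003/4586, b=Δ1−h1·(2M1+M2)/6=28577/6879
seg 2: a=-5, c=M2/2=9286/2293, d=(M3−M2)/(6·2)=-24743/27516, b=Δ2−h2·(2M2+M3)/6=-13793/13758
seg 3: a=2, c=M3/2=-6171/4586, d=(M4−M3)/(6·1)=-413/6879, b=Δ3−h3·(2M3+M4)/6=60613/13758
seg 4: a=5, c=M4/2=-6997/4586, d=(M5−M4)/(6·2)=6997/27516, b=Δ4−h4·(2M4+M5)/6=21109/13758
t_q=5 → seg 2, τ=1; S=-5+-13793/13758·τ+9286/2293·τ²+-24743/27516·τ³=-26159/9172

  seg 0: a=-3 b=136519/13758 c=0 d=-26455/13758
  seg 1: a=5 b=28577/6879 c=-26455/4586 d=5003/4586
  seg 2: a=-5 b=-13793/13758 c=9286/2293 d=-24743/27516
  seg 3: a=2 b=60613/13758 c=-6171/4586 d=-413/6879
  seg 4: a=5 b=21109/13758 c=-6997/4586 d=6997/27516
S(5) = -26159/9172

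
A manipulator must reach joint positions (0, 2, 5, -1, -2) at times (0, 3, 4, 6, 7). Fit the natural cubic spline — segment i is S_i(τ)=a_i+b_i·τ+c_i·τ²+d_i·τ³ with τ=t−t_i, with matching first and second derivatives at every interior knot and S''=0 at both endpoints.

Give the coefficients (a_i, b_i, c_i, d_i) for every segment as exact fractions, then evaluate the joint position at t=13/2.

  seg 0: a=0 b=-266/375 c=0 d=172/1125
  seg 1: a=2 b=1282/375 c=172/125 d=-673/375
  seg 2: a=5 b=59/75 c=-501/125 d=793/750
  seg 3: a=-1 b=-959/375 c=292/125 d=-292/375
S(13/2) = -224/125

Δ: Δ0=2/3, Δ1=3, Δ2=-3, Δ3=-1
row 1: diag=8, rhs=14; c'=1/8, d'=7/4
row 2: denom=6−1·1/8=47/8; d'=(-36−1·7/4)/(47/8)=-302/47
row 3: denom=6−2·16/47=250/47; d'=(12−2·-302/47)/(250/47)=584/125
back: M3=584/125
back: M2=-302/47−16/47·584/125=-1002/125
back: M1=7/4−1/8·-1002/125=344/125
M: M0=0, M1=344/125, M2=-1002/125, M3=584/125, M4=0
seg 0: a=0, c=M0/2=0, d=(M1−M0)/(6·3)=172/1125, b=Δ0−h0·(2M0+M1)/6=-266/375
seg 1: a=2, c=M1/2=172/125, d=(M2−M1)/(6·1)=-673/375, b=Δ1−h1·(2M1+M2)/6=1282/375
seg 2: a=5, c=M2/2=-501/125, d=(M3−M2)/(6·2)=793/750, b=Δ2−h2·(2M2+M3)/6=59/75
seg 3: a=-1, c=M3/2=292/125, d=(M4−M3)/(6·1)=-292/375, b=Δ3−h3·(2M3+M4)/6=-959/375
t_q=13/2 → seg 3, τ=1/2; S=-1+-959/375·τ+292/125·τ²+-292/375·τ³=-224/125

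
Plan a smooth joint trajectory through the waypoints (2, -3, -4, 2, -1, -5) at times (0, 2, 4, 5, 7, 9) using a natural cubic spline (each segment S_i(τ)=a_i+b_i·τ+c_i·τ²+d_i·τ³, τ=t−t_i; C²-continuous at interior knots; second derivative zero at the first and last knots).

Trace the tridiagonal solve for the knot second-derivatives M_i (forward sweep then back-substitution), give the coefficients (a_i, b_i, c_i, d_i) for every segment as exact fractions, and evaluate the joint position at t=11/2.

  seg 0: a=2 b=-1081/468 c=0 d=-89/1872
  seg 1: a=-3 b=-337/117 c=-89/312 d=1381/1872
  seg 2: a=-4 b=2261/468 c=323/78 d=-107/36
  seg 3: a=2 b=491/117 c=-745/156 d=451/468
  seg 4: a=-1 b=-391/117 c=157/156 d=-157/936
S(11/2) = 3775/1248

Δ: Δ0=-5/2, Δ1=-1/2, Δ2=6, Δ3=-3/2, Δ4=-2
row 1: diag=8, rhs=12; c'=1/4, d'=3/2
row 2: denom=6−2·1/4=11/2; d'=(39−2·3/2)/(11/2)=72/11
row 3: denom=6−1·2/11=64/11; d'=(-45−1·72/11)/(64/11)=-567/64
row 4: denom=8−2·11/32=117/16; d'=(-3−2·-567/64)/(117/16)=157/78
back: M4=157/78
back: M3=-567/64−11/32·157/78=-745/78
back: M2=72/11−2/11·-745/78=323/39
back: M1=3/2−1/4·323/39=-89/156
M: M0=0, M1=-89/156, M2=323/39, M3=-745/78, M4=157/78, M5=0
seg 0: a=2, c=M0/2=0, d=(M1−M0)/(6·2)=-89/1872, b=Δ0−h0·(2M0+M1)/6=-1081/468
seg 1: a=-3, c=M1/2=-89/312, d=(M2−M1)/(6·2)=1381/1872, b=Δ1−h1·(2M1+M2)/6=-337/117
seg 2: a=-4, c=M2/2=323/78, d=(M3−M2)/(6·1)=-107/36, b=Δ2−h2·(2M2+M3)/6=2261/468
seg 3: a=2, c=M3/2=-745/156, d=(M4−M3)/(6·2)=451/468, b=Δ3−h3·(2M3+M4)/6=491/117
seg 4: a=-1, c=M4/2=157/156, d=(M5−M4)/(6·2)=-157/936, b=Δ4−h4·(2M4+M5)/6=-391/117
t_q=11/2 → seg 3, τ=1/2; S=2+491/117·τ+-745/156·τ²+451/468·τ³=3775/1248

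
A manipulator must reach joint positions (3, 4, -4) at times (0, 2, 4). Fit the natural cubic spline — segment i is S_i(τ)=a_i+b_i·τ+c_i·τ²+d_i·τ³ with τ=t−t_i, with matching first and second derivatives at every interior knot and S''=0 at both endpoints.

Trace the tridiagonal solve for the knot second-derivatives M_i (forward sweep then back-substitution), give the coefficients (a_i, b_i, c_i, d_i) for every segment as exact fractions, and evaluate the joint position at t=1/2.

Δ: Δ0=1/2, Δ1=-4
row 1: diag=8, rhs=-27; c'=1/4, d'=-27/8
back: M1=-27/8
M: M0=0, M1=-27/8, M2=0
seg 0: a=3, c=M0/2=0, d=(M1−M0)/(6·2)=-9/32, b=Δ0−h0·(2M0+M1)/6=13/8
seg 1: a=4, c=M1/2=-27/16, d=(M2−M1)/(6·2)=9/32, b=Δ1−h1·(2M1+M2)/6=-7/4
t_q=1/2 → seg 0, τ=1/2; S=3+13/8·τ+0·τ²+-9/32·τ³=967/256

  seg 0: a=3 b=13/8 c=0 d=-9/32
  seg 1: a=4 b=-7/4 c=-27/16 d=9/32
S(1/2) = 967/256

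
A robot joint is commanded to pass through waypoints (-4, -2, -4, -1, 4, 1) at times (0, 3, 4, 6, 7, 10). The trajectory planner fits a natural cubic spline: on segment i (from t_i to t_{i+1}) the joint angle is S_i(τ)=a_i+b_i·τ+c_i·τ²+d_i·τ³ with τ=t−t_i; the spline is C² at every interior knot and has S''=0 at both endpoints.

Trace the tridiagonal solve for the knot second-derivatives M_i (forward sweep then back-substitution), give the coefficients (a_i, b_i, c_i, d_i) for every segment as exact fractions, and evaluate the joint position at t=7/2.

  seg 0: a=-4 b=7183/3906 c=0 d=-4579/35154
  seg 1: a=-2 b=-3277/1953 c=-4579/3906 d=369/434
  seg 2: a=-4 b=-5749/3906 c=2692/1953 d=5/93
  seg 3: a=-1 b=18307/3906 c=3322/1953 d=-1807/1302
  seg 4: a=4 b=7666/1953 c=-9619/3906 d=9619/35154
S(7/2) = -13507/4464

Δ: Δ0=2/3, Δ1=-2, Δ2=3/2, Δ3=5, Δ4=-1
row 1: diag=8, rhs=-16; c'=1/8, d'=-2
row 2: denom=6−1·1/8=47/8; d'=(21−1·-2)/(47/8)=184/47
row 3: denom=6−2·16/47=250/47; d'=(21−2·184/47)/(250/47)=619/250
row 4: denom=8−1·47/250=1953/250; d'=(-36−1·619/250)/(1953/250)=-9619/1953
back: M4=-9619/1953
back: M3=619/250−47/250·-9619/1953=6644/1953
back: M2=184/47−16/47·6644/1953=5384/1953
back: M1=-2−1/8·5384/1953=-4579/1953
M: M0=0, M1=-4579/1953, M2=5384/1953, M3=6644/1953, M4=-9619/1953, M5=0
seg 0: a=-4, c=M0/2=0, d=(M1−M0)/(6·3)=-4579/35154, b=Δ0−h0·(2M0+M1)/6=7183/3906
seg 1: a=-2, c=M1/2=-4579/3906, d=(M2−M1)/(6·1)=369/434, b=Δ1−h1·(2M1+M2)/6=-3277/1953
seg 2: a=-4, c=M2/2=2692/1953, d=(M3−M2)/(6·2)=5/93, b=Δ2−h2·(2M2+M3)/6=-5749/3906
seg 3: a=-1, c=M3/2=3322/1953, d=(M4−M3)/(6·1)=-1807/1302, b=Δ3−h3·(2M3+M4)/6=18307/3906
seg 4: a=4, c=M4/2=-9619/3906, d=(M5−M4)/(6·3)=9619/35154, b=Δ4−h4·(2M4+M5)/6=7666/1953
t_q=7/2 → seg 1, τ=1/2; S=-2+-3277/1953·τ+-4579/3906·τ²+369/434·τ³=-13507/4464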